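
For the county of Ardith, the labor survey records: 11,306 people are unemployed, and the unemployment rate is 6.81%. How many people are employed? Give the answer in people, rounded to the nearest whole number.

About 154,715 are employed.

Labor force = U / u = 11,306 / 0.0681 ≈ 166,021.
Employed = labor force − unemployed = 166,021 − 11,306 = 154,715.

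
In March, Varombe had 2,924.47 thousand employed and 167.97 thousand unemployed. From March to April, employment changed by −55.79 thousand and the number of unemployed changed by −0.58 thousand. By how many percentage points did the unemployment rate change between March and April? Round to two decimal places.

March: labor force = 2,924.47 + 167.97 = 3,092.44; u = 167.97/3,092.44 = 5.43%.
April: labor force = 2,868.68 + 167.39 = 3,036.07; u = 167.39/3,036.07 = 5.51%.
Change = 5.51% − 5.43% = +0.08 pp.

The unemployment rate changed by +0.08 percentage points.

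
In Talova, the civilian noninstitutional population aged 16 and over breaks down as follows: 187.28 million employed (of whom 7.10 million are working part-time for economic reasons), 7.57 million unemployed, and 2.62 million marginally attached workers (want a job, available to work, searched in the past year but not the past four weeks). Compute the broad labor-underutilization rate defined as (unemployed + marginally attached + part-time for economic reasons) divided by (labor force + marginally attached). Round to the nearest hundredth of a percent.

Broad underutilization rate ≈ 8.76%.

Labor force = 187.28 + 7.57 = 194.85 million.
Numerator = 7.57 + 2.62 + 7.10 = 17.29 million.
Denominator = 194.85 + 2.62 = 197.47 million.
Broad rate = 17.29 / 197.47 = 8.76%.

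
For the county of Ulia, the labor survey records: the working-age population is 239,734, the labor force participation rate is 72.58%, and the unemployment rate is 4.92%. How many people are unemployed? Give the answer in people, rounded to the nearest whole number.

Labor force = 0.7258 × 239,734 = 173,999.
Unemployed = 0.0492 × 173,999 ≈ 8,561.

About 8,561 are unemployed.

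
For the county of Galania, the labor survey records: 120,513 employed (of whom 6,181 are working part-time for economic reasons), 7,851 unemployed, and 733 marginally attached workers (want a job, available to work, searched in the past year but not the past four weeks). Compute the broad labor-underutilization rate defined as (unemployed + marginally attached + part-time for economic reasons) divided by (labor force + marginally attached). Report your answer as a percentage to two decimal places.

Labor force = 120,513 + 7,851 = 128,364.
Numerator = 7,851 + 733 + 6,181 = 14,765.
Denominator = 128,364 + 733 = 129,097.
Broad rate = 14,765 / 129,097 = 11.44%.

Broad underutilization rate ≈ 11.44%.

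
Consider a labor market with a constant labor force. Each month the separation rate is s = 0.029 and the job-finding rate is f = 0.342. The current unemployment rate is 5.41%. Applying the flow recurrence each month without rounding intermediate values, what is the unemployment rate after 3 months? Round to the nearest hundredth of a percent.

Unemployment rate after three months ≈ 7.22%.

With a fixed labor force, u_{t+1} = u_t + s·(1−u_t) − f·u_t = u_t·(1−s−f) + s.
Here 1−s−f = 0.629 and s = 0.029.
u_1 = 0.054100 × 0.629 + 0.029 = 0.063029.
u_2 = 0.063029 × 0.629 + 0.029 = 0.068645.
u_3 = 0.068645 × 0.629 + 0.029 = 0.072178.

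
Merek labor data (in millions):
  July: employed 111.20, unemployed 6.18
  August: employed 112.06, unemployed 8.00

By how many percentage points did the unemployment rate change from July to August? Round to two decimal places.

The unemployment rate changed by +1.40 percentage points.

July: labor force = 111.20 + 6.18 = 117.38; u = 6.18/117.38 = 5.26%.
August: labor force = 112.06 + 8.00 = 120.06; u = 8.00/120.06 = 6.66%.
Change = 6.66% − 5.26% = +1.40 pp.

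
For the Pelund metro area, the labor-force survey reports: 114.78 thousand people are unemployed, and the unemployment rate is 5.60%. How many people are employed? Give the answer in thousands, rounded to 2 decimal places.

Labor force = U / u = 114.78 / 0.0560 ≈ 2,049.64 thousand.
Employed = labor force − unemployed = 2,049.64 − 114.78 = 1,934.86 thousand.

About 1,934.86 thousand are employed.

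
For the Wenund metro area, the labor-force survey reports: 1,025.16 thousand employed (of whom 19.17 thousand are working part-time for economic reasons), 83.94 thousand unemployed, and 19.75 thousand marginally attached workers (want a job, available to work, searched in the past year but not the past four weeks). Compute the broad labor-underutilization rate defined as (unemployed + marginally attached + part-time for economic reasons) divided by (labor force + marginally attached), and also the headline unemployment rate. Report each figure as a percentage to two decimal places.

Labor force = 1,025.16 + 83.94 = 1,109.10 thousand.
Numerator = 83.94 + 19.75 + 19.17 = 122.86 thousand.
Denominator = 1,109.10 + 19.75 = 1,128.85 thousand.
Broad rate = 122.86 / 1,128.85 = 10.88%.
Headline unemployment rate = 83.94 / 1,109.10 = 7.57%.

Broad underutilization rate ≈ 10.88%; headline unemployment rate ≈ 7.57%.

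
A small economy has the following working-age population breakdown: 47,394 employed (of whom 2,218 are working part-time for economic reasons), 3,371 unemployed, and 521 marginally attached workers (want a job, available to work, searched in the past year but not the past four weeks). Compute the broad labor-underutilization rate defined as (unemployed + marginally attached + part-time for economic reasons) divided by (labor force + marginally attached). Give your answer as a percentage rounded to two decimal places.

Broad underutilization rate ≈ 11.91%.

Labor force = 47,394 + 3,371 = 50,765.
Numerator = 3,371 + 521 + 2,218 = 6,110.
Denominator = 50,765 + 521 = 51,286.
Broad rate = 6,110 / 51,286 = 11.91%.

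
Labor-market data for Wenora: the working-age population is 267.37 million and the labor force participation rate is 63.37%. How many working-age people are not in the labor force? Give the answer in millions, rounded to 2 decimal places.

Share not in the labor force = 1 − 0.6337 = 0.3663.
Not in labor force = 0.3663 × 267.37 ≈ 97.94 million.

About 97.94 million are not in the labor force.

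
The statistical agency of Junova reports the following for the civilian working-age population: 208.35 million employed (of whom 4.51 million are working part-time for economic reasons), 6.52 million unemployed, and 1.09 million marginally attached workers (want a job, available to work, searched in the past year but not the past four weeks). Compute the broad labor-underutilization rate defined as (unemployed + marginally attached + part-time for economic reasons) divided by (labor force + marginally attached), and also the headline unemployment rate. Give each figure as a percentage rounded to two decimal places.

Labor force = 208.35 + 6.52 = 214.87 million.
Numerator = 6.52 + 1.09 + 4.51 = 12.12 million.
Denominator = 214.87 + 1.09 = 215.96 million.
Broad rate = 12.12 / 215.96 = 5.61%.
Headline unemployment rate = 6.52 / 214.87 = 3.03%.

Broad underutilization rate ≈ 5.61%; headline unemployment rate ≈ 3.03%.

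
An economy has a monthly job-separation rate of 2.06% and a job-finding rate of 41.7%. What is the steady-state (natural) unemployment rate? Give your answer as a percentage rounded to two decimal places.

Steady-state unemployment rate ≈ 4.71%.

At steady state the flows balance: s·E = f·U, so U/(E+U) = s/(s+f).
u* = 2.06 / (2.06 + 41.7) = 2.06 / 43.76 = 4.71%.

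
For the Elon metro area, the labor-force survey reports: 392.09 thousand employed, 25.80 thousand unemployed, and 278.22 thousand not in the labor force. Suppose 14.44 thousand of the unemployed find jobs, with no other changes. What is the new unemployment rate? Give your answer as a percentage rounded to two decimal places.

Initially, labor force = 392.09 + 25.80 = 417.89 thousand, so u = 25.80/417.89 = 6.17%.
After the change, unemployed falls and employed rises by 14.44; labor force unchanged → E = 406.53, U = 11.36, labor force = 417.89 thousand.
New unemployment rate = 11.36 / 417.89 = 2.72%.

New unemployment rate ≈ 2.72%.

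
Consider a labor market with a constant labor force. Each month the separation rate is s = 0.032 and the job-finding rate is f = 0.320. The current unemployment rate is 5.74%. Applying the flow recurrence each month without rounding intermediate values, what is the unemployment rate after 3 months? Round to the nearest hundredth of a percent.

Unemployment rate after three months ≈ 8.18%.

With a fixed labor force, u_{t+1} = u_t + s·(1−u_t) − f·u_t = u_t·(1−s−f) + s.
Here 1−s−f = 0.648 and s = 0.032.
u_1 = 0.057400 × 0.648 + 0.032 = 0.069195.
u_2 = 0.069195 × 0.648 + 0.032 = 0.076838.
u_3 = 0.076838 × 0.648 + 0.032 = 0.081791.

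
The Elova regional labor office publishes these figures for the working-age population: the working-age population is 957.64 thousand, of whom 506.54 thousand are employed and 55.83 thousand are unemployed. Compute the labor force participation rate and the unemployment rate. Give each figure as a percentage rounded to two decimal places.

Labor force participation rate ≈ 58.72%; unemployment rate ≈ 9.93%.

Labor force = employed + unemployed = 506.54 + 55.83 = 562.37 thousand.
Unemployment rate = 55.83 / 562.37 = 9.93%.
Labor force participation rate = 562.37 / 957.64 = 58.72%.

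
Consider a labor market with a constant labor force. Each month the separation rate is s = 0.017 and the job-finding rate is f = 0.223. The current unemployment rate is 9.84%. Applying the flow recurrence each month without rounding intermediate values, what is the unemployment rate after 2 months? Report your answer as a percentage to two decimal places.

Unemployment rate after two months ≈ 8.68%.

With a fixed labor force, u_{t+1} = u_t + s·(1−u_t) − f·u_t = u_t·(1−s−f) + s.
Here 1−s−f = 0.760 and s = 0.017.
u_1 = 0.098400 × 0.760 + 0.017 = 0.091784.
u_2 = 0.091784 × 0.760 + 0.017 = 0.086756.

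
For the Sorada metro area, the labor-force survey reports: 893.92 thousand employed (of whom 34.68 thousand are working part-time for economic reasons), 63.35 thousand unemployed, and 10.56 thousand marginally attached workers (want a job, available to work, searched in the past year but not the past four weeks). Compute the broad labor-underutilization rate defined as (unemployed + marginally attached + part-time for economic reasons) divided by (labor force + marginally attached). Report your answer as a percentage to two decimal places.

Labor force = 893.92 + 63.35 = 957.27 thousand.
Numerator = 63.35 + 10.56 + 34.68 = 108.59 thousand.
Denominator = 957.27 + 10.56 = 967.83 thousand.
Broad rate = 108.59 / 967.83 = 11.22%.

Broad underutilization rate ≈ 11.22%.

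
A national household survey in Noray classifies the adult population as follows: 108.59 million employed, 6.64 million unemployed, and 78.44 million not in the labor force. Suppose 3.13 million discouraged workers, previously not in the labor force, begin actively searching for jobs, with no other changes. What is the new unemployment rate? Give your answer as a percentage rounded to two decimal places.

Initially, labor force = 108.59 + 6.64 = 115.23 million, so u = 6.64/115.23 = 5.76%.
After the change, unemployed and labor force both rise by 3.13 → E = 108.59, U = 9.77, labor force = 118.36 million.
New unemployment rate = 9.77 / 118.36 = 8.25%.

New unemployment rate ≈ 8.25%.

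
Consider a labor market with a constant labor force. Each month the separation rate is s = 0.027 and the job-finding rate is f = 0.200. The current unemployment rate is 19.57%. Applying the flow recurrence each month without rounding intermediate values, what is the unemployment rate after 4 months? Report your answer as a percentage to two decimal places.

With a fixed labor force, u_{t+1} = u_t + s·(1−u_t) − f·u_t = u_t·(1−s−f) + s.
Here 1−s−f = 0.773 and s = 0.027.
u_1 = 0.195700 × 0.773 + 0.027 = 0.178276.
u_2 = 0.178276 × 0.773 + 0.027 = 0.164807.
u_3 = 0.164807 × 0.773 + 0.027 = 0.154396.
u_4 = 0.154396 × 0.773 + 0.027 = 0.146348.

Unemployment rate after four months ≈ 14.63%.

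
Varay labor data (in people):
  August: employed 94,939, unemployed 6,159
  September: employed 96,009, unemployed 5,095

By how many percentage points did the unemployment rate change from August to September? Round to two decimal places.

The unemployment rate changed by −1.05 percentage points.

August: labor force = 94,939 + 6,159 = 101,098; u = 6,159/101,098 = 6.09%.
September: labor force = 96,009 + 5,095 = 101,104; u = 5,095/101,104 = 5.04%.
Change = 5.04% − 6.09% = −1.05 pp.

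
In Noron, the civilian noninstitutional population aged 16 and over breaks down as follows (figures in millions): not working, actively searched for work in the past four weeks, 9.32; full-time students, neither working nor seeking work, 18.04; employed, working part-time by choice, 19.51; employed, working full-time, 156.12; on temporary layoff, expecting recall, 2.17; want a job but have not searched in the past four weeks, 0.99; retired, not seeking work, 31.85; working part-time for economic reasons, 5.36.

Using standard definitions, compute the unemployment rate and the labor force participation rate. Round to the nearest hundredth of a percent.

Unemployment rate ≈ 5.97%; labor force participation rate ≈ 79.09%.

Employed = 19.51 + 156.12 + 5.36 = 180.99 million (anyone who worked, including part-time for economic reasons, counts as employed).
Unemployed = 9.32 + 2.17 = 11.49 million (jobless and actively searching, or on temporary layoff).
Labor force = 180.99 + 11.49 = 192.48 million.
Not in labor force = 18.04 + 0.99 + 31.85 = 50.88 million (those not working and not actively searching are outside the labor force — including those who want a job but have given up searching).
Civilian working-age population = 192.48 + 50.88 = 243.36 million.
Unemployment rate = 11.49 / 192.48 = 5.97%.
Labor force participation rate = 192.48 / 243.36 = 79.09%.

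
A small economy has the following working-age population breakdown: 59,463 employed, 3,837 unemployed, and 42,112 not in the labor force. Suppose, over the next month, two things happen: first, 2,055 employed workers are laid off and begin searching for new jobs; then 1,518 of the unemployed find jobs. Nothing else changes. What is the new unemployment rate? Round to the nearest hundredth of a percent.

Initially, labor force = 59,463 + 3,837 = 63,300, so u = 3,837/63,300 = 6.06%.
After the first change, employed falls and unemployed rises by 2,055; labor force unchanged → E = 57,408, U = 5,892, labor force = 63,300.
After the second change, unemployed falls and employed rises by 1,518; labor force unchanged → E = 58,926, U = 4,374, labor force = 63,300.
New unemployment rate = 4,374 / 63,300 = 6.91%.

New unemployment rate ≈ 6.91%.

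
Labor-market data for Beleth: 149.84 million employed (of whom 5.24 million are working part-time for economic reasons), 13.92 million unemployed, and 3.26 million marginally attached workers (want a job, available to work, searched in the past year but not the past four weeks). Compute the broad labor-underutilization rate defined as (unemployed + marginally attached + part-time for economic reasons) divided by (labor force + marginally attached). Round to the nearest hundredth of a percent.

Labor force = 149.84 + 13.92 = 163.76 million.
Numerator = 13.92 + 3.26 + 5.24 = 22.42 million.
Denominator = 163.76 + 3.26 = 167.02 million.
Broad rate = 22.42 / 167.02 = 13.42%.

Broad underutilization rate ≈ 13.42%.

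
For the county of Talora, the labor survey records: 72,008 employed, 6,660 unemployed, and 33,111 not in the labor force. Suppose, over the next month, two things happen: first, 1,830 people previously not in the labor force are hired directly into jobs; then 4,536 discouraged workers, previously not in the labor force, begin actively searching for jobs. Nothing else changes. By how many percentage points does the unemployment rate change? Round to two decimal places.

The unemployment rate changes by +4.70 percentage points.

Initially, labor force = 72,008 + 6,660 = 78,668, so u = 6,660/78,668 = 8.47%.
After the first change, employed and labor force both rise by 1,830; unemployed unchanged → E = 73,838, U = 6,660, labor force = 80,498.
After the second change, unemployed and labor force both rise by 4,536 → E = 73,838, U = 11,196, labor force = 85,034.
New unemployment rate = 11,196 / 85,034 = 13.17%.
Change = 13.17% − 8.47% = +4.70 percentage points.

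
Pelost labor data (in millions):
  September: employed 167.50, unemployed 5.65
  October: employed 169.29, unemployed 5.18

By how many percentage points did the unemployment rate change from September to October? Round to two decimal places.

September: labor force = 167.50 + 5.65 = 173.15; u = 5.65/173.15 = 3.26%.
October: labor force = 169.29 + 5.18 = 174.47; u = 5.18/174.47 = 2.97%.
Change = 2.97% − 3.26% = −0.29 pp.

The unemployment rate changed by −0.29 percentage points.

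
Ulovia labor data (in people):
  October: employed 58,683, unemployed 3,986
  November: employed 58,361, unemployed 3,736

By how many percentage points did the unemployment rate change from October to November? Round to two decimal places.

October: labor force = 58,683 + 3,986 = 62,669; u = 3,986/62,669 = 6.36%.
November: labor force = 58,361 + 3,736 = 62,097; u = 3,736/62,097 = 6.02%.
Change = 6.02% − 6.36% = −0.34 pp.

The unemployment rate changed by −0.34 percentage points.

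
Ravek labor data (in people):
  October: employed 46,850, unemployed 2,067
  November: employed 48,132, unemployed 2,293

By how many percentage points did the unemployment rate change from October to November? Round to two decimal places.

The unemployment rate changed by +0.32 percentage points.

October: labor force = 46,850 + 2,067 = 48,917; u = 2,067/48,917 = 4.23%.
November: labor force = 48,132 + 2,293 = 50,425; u = 2,293/50,425 = 4.55%.
Change = 4.55% − 4.23% = +0.32 pp.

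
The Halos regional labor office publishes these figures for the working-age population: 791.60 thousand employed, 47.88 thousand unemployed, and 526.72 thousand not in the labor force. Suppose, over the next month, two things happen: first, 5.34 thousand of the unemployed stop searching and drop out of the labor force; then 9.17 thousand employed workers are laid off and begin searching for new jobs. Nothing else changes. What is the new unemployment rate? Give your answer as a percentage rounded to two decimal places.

Initially, labor force = 791.60 + 47.88 = 839.48 thousand, so u = 47.88/839.48 = 5.70%.
After the first change, unemployed and labor force both fall by 5.34 → E = 791.60, U = 42.54, labor force = 834.14 thousand.
After the second change, employed falls and unemployed rises by 9.17; labor force unchanged → E = 782.43, U = 51.71, labor force = 834.14 thousand.
New unemployment rate = 51.71 / 834.14 = 6.20%.

New unemployment rate ≈ 6.20%.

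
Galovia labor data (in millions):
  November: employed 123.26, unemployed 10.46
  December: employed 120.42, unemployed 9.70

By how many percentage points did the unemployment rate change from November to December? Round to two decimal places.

The unemployment rate changed by −0.37 percentage points.

November: labor force = 123.26 + 10.46 = 133.72; u = 10.46/133.72 = 7.82%.
December: labor force = 120.42 + 9.70 = 130.12; u = 9.70/130.12 = 7.45%.
Change = 7.45% − 7.82% = −0.37 pp.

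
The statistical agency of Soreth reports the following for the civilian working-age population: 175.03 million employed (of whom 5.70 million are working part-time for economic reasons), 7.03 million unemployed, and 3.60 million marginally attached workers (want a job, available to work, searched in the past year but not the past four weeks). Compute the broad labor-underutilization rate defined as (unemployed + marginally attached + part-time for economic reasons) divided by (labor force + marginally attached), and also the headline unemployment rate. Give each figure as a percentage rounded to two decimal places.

Broad underutilization rate ≈ 8.80%; headline unemployment rate ≈ 3.86%.

Labor force = 175.03 + 7.03 = 182.06 million.
Numerator = 7.03 + 3.60 + 5.70 = 16.33 million.
Denominator = 182.06 + 3.60 = 185.66 million.
Broad rate = 16.33 / 185.66 = 8.80%.
Headline unemployment rate = 7.03 / 182.06 = 3.86%.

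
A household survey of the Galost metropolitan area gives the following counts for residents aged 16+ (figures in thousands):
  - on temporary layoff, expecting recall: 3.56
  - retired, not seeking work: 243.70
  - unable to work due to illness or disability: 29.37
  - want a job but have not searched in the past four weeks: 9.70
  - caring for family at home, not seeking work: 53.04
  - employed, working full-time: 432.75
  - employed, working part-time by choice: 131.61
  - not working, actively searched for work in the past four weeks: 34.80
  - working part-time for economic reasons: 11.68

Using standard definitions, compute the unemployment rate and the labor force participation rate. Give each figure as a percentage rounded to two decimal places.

Unemployment rate ≈ 6.24%; labor force participation rate ≈ 64.66%.

Employed = 432.75 + 131.61 + 11.68 = 576.04 thousand (anyone who worked, including part-time for economic reasons, counts as employed).
Unemployed = 3.56 + 34.80 = 38.36 thousand (jobless and actively searching, or on temporary layoff).
Labor force = 576.04 + 38.36 = 614.40 thousand.
Not in labor force = 243.70 + 29.37 + 9.70 + 53.04 = 335.81 thousand (those not working and not actively searching are outside the labor force — including those who want a job but have given up searching).
Civilian working-age population = 614.40 + 335.81 = 950.21 thousand.
Unemployment rate = 38.36 / 614.40 = 6.24%.
Labor force participation rate = 614.40 / 950.21 = 64.66%.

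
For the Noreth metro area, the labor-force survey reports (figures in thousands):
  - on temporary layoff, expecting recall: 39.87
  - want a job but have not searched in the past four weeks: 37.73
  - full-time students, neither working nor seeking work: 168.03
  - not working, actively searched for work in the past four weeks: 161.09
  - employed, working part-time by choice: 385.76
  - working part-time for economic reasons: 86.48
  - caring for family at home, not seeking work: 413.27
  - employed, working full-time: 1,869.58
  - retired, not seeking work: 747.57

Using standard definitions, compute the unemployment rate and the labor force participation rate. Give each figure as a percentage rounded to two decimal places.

Employed = 385.76 + 86.48 + 1,869.58 = 2,341.82 thousand (anyone who worked, including part-time for economic reasons, counts as employed).
Unemployed = 39.87 + 161.09 = 200.96 thousand (jobless and actively searching, or on temporary layoff).
Labor force = 2,341.82 + 200.96 = 2,542.78 thousand.
Not in labor force = 37.73 + 168.03 + 413.27 + 747.57 = 1,366.60 thousand (those not working and not actively searching are outside the labor force — including those who want a job but have given up searching).
Civilian working-age population = 2,542.78 + 1,366.60 = 3,909.38 thousand.
Unemployment rate = 200.96 / 2,542.78 = 7.90%.
Labor force participation rate = 2,542.78 / 3,909.38 = 65.04%.

Unemployment rate ≈ 7.90%; labor force participation rate ≈ 65.04%.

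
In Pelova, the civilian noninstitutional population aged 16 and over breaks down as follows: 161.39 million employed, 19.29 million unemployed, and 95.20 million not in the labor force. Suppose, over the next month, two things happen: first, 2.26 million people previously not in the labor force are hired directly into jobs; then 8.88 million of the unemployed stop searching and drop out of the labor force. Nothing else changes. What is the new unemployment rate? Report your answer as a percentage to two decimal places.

Initially, labor force = 161.39 + 19.29 = 180.68 million, so u = 19.29/180.68 = 10.68%.
After the first change, employed and labor force both rise by 2.26; unemployed unchanged → E = 163.65, U = 19.29, labor force = 182.94 million.
After the second change, unemployed and labor force both fall by 8.88 → E = 163.65, U = 10.41, labor force = 174.06 million.
New unemployment rate = 10.41 / 174.06 = 5.98%.

New unemployment rate ≈ 5.98%.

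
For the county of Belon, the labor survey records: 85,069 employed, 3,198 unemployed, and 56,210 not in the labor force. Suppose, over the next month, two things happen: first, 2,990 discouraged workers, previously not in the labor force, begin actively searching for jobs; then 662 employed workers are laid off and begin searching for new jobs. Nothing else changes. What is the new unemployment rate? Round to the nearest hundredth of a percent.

New unemployment rate ≈ 7.51%.

Initially, labor force = 85,069 + 3,198 = 88,267, so u = 3,198/88,267 = 3.62%.
After the first change, unemployed and labor force both rise by 2,990 → E = 85,069, U = 6,188, labor force = 91,257.
After the second change, employed falls and unemployed rises by 662; labor force unchanged → E = 84,407, U = 6,850, labor force = 91,257.
New unemployment rate = 6,850 / 91,257 = 7.51%.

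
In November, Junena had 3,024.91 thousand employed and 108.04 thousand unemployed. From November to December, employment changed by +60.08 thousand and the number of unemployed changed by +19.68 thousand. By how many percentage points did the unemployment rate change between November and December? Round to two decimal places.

The unemployment rate changed by +0.53 percentage points.

November: labor force = 3,024.91 + 108.04 = 3,132.95; u = 108.04/3,132.95 = 3.45%.
December: labor force = 3,084.99 + 127.72 = 3,212.71; u = 127.72/3,212.71 = 3.98%.
Change = 3.98% − 3.45% = +0.53 pp.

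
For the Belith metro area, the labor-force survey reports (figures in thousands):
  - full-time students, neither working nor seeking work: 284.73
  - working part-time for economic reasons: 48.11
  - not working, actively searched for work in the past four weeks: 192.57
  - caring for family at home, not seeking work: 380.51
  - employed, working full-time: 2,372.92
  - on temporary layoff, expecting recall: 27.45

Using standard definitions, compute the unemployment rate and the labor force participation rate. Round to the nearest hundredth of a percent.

Unemployment rate ≈ 8.33%; labor force participation rate ≈ 79.88%.

Employed = 48.11 + 2,372.92 = 2,421.03 thousand (anyone who worked, including part-time for economic reasons, counts as employed).
Unemployed = 192.57 + 27.45 = 220.02 thousand (jobless and actively searching, or on temporary layoff).
Labor force = 2,421.03 + 220.02 = 2,641.05 thousand.
Not in labor force = 284.73 + 380.51 = 665.24 thousand (those not working and not actively searching are outside the labor force).
Civilian working-age population = 2,641.05 + 665.24 = 3,306.29 thousand.
Unemployment rate = 220.02 / 2,641.05 = 8.33%.
Labor force participation rate = 2,641.05 / 3,306.29 = 79.88%.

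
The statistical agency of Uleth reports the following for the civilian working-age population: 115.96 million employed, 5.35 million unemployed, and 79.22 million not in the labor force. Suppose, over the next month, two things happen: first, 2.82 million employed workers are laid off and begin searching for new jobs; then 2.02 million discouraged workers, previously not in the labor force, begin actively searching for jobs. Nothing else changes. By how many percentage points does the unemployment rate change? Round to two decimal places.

The unemployment rate changes by +3.85 percentage points.

Initially, labor force = 115.96 + 5.35 = 121.31 million, so u = 5.35/121.31 = 4.41%.
After the first change, employed falls and unemployed rises by 2.82; labor force unchanged → E = 113.14, U = 8.17, labor force = 121.31 million.
After the second change, unemployed and labor force both rise by 2.02 → E = 113.14, U = 10.19, labor force = 123.33 million.
New unemployment rate = 10.19 / 123.33 = 8.26%.
Change = 8.26% − 4.41% = +3.85 percentage points.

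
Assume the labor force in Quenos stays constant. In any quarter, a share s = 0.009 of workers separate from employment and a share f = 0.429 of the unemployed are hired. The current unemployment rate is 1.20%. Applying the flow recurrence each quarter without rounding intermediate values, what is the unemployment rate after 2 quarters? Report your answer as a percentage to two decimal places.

With a fixed labor force, u_{t+1} = u_t + s·(1−u_t) − f·u_t = u_t·(1−s−f) + s.
Here 1−s−f = 0.562 and s = 0.009.
u_1 = 0.012000 × 0.562 + 0.009 = 0.015744.
u_2 = 0.015744 × 0.562 + 0.009 = 0.017848.

Unemployment rate after two quarters ≈ 1.78%.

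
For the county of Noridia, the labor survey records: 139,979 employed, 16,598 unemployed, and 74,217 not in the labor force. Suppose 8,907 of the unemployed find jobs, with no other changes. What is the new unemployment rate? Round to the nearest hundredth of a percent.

New unemployment rate ≈ 4.91%.

Initially, labor force = 139,979 + 16,598 = 156,577, so u = 16,598/156,577 = 10.60%.
After the change, unemployed falls and employed rises by 8,907; labor force unchanged → E = 148,886, U = 7,691, labor force = 156,577.
New unemployment rate = 7,691 / 156,577 = 4.91%.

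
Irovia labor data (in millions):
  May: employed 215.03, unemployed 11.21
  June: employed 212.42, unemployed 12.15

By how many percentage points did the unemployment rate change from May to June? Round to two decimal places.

May: labor force = 215.03 + 11.21 = 226.24; u = 11.21/226.24 = 4.95%.
June: labor force = 212.42 + 12.15 = 224.57; u = 12.15/224.57 = 5.41%.
Change = 5.41% − 4.95% = +0.46 pp.

The unemployment rate changed by +0.46 percentage points.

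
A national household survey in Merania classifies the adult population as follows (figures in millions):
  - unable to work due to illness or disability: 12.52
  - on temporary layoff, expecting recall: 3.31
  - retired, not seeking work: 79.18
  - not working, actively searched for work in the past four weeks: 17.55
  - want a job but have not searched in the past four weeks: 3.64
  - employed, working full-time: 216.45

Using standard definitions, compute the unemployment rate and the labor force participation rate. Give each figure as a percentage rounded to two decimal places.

Employed = 216.45 million.
Unemployed = 3.31 + 17.55 = 20.86 million (jobless and actively searching, or on temporary layoff).
Labor force = 216.45 + 20.86 = 237.31 million.
Not in labor force = 12.52 + 79.18 + 3.64 = 95.34 million (those not working and not actively searching are outside the labor force — including those who want a job but have given up searching).
Civilian working-age population = 237.31 + 95.34 = 332.65 million.
Unemployment rate = 20.86 / 237.31 = 8.79%.
Labor force participation rate = 237.31 / 332.65 = 71.34%.

Unemployment rate ≈ 8.79%; labor force participation rate ≈ 71.34%.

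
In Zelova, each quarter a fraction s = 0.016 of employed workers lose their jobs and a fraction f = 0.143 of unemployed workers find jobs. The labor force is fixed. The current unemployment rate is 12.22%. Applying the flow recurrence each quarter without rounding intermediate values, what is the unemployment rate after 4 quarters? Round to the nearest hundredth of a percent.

Unemployment rate after four quarters ≈ 11.14%.

With a fixed labor force, u_{t+1} = u_t + s·(1−u_t) − f·u_t = u_t·(1−s−f) + s.
Here 1−s−f = 0.841 and s = 0.016.
u_1 = 0.122200 × 0.841 + 0.016 = 0.118770.
u_2 = 0.118770 × 0.841 + 0.016 = 0.115886.
u_3 = 0.115886 × 0.841 + 0.016 = 0.113460.
u_4 = 0.113460 × 0.841 + 0.016 = 0.111420.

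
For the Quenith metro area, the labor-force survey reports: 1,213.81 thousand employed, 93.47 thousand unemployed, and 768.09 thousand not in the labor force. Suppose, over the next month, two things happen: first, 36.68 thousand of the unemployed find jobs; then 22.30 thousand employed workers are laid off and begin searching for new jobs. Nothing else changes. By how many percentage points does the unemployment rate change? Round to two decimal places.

Initially, labor force = 1,213.81 + 93.47 = 1,307.28 thousand, so u = 93.47/1,307.28 = 7.15%.
After the first change, unemployed falls and employed rises by 36.68; labor force unchanged → E = 1,250.49, U = 56.79, labor force = 1,307.28 thousand.
After the second change, employed falls and unemployed rises by 22.30; labor force unchanged → E = 1,228.19, U = 79.09, labor force = 1,307.28 thousand.
New unemployment rate = 79.09 / 1,307.28 = 6.05%.
Change = 6.05% − 7.15% = −1.10 percentage points.

The unemployment rate changes by −1.10 percentage points.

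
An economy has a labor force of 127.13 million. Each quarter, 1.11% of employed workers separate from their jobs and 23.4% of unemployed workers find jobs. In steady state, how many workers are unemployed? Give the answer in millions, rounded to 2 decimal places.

About 5.76 million are unemployed in steady state.

Steady-state unemployment rate u* = s/(s+f) = 1.11/(1.11+23.4) = 0.045288.
Unemployed = u* × labor force = 0.045288 × 127.13 ≈ 5.76 million.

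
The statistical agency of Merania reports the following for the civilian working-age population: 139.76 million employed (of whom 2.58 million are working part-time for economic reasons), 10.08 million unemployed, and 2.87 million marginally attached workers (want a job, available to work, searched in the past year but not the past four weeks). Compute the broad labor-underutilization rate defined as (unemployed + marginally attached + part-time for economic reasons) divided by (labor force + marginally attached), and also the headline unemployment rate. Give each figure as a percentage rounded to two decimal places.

Labor force = 139.76 + 10.08 = 149.84 million.
Numerator = 10.08 + 2.87 + 2.58 = 15.53 million.
Denominator = 149.84 + 2.87 = 152.71 million.
Broad rate = 15.53 / 152.71 = 10.17%.
Headline unemployment rate = 10.08 / 149.84 = 6.73%.

Broad underutilization rate ≈ 10.17%; headline unemployment rate ≈ 6.73%.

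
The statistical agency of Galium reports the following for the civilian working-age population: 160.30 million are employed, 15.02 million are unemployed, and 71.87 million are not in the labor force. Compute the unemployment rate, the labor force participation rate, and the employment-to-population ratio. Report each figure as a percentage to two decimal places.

Labor force = employed + unemployed = 160.30 + 15.02 = 175.32 million.
Working-age population = 175.32 + 71.87 = 247.19 million.
Unemployment rate = 15.02 / 175.32 = 8.57%.
Labor force participation rate = 175.32 / 247.19 = 70.93%.
Employment-population ratio = 160.30 / 247.19 = 64.85%.

Unemployment rate ≈ 8.57%; labor force participation rate ≈ 70.93%; employment-population ratio ≈ 64.85%.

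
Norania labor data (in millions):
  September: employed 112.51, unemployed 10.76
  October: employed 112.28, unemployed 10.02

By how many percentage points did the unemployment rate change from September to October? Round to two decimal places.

The unemployment rate changed by −0.54 percentage points.

September: labor force = 112.51 + 10.76 = 123.27; u = 10.76/123.27 = 8.73%.
October: labor force = 112.28 + 10.02 = 122.30; u = 10.02/122.30 = 8.19%.
Change = 8.19% − 8.73% = −0.54 pp.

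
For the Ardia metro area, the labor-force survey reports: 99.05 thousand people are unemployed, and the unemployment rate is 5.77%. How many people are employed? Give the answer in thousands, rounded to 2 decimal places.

Labor force = U / u = 99.05 / 0.0577 ≈ 1,716.64 thousand.
Employed = labor force − unemployed = 1,716.64 − 99.05 = 1,617.59 thousand.

About 1,617.59 thousand are employed.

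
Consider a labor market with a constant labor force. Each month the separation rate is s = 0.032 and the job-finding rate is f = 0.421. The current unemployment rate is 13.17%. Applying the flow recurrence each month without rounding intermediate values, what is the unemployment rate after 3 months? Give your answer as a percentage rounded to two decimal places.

With a fixed labor force, u_{t+1} = u_t + s·(1−u_t) − f·u_t = u_t·(1−s−f) + s.
Here 1−s−f = 0.547 and s = 0.032.
u_1 = 0.131700 × 0.547 + 0.032 = 0.104040.
u_2 = 0.104040 × 0.547 + 0.032 = 0.088910.
u_3 = 0.088910 × 0.547 + 0.032 = 0.080634.

Unemployment rate after three months ≈ 8.06%.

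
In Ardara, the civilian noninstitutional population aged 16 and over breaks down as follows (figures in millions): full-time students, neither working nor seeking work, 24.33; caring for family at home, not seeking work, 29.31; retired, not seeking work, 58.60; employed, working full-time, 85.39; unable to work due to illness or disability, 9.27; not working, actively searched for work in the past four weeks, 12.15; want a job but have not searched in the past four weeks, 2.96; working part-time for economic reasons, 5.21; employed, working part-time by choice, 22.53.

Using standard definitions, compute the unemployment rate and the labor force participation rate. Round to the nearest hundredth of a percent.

Unemployment rate ≈ 9.70%; labor force participation rate ≈ 50.16%.

Employed = 85.39 + 5.21 + 22.53 = 113.13 million (anyone who worked, including part-time for economic reasons, counts as employed).
Unemployed = 12.15 million.
Labor force = 113.13 + 12.15 = 125.28 million.
Not in labor force = 24.33 + 29.31 + 58.60 + 9.27 + 2.96 = 124.47 million (those not working and not actively searching are outside the labor force — including those who want a job but have given up searching).
Civilian working-age population = 125.28 + 124.47 = 249.75 million.
Unemployment rate = 12.15 / 125.28 = 9.70%.
Labor force participation rate = 125.28 / 249.75 = 50.16%.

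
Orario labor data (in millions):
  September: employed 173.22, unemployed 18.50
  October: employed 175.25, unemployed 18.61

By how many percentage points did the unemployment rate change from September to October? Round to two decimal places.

September: labor force = 173.22 + 18.50 = 191.72; u = 18.50/191.72 = 9.65%.
October: labor force = 175.25 + 18.61 = 193.86; u = 18.61/193.86 = 9.60%.
Change = 9.60% − 9.65% = −0.05 pp.

The unemployment rate changed by −0.05 percentage points.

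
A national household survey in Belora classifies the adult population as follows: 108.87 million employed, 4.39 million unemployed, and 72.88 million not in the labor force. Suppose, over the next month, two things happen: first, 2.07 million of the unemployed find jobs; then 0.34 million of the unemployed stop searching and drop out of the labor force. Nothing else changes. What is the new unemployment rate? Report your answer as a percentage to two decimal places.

Initially, labor force = 108.87 + 4.39 = 113.26 million, so u = 4.39/113.26 = 3.88%.
After the first change, unemployed falls and employed rises by 2.07; labor force unchanged → E = 110.94, U = 2.32, labor force = 113.26 million.
After the second change, unemployed and labor force both fall by 0.34 → E = 110.94, U = 1.98, labor force = 112.92 million.
New unemployment rate = 1.98 / 112.92 = 1.75%.

New unemployment rate ≈ 1.75%.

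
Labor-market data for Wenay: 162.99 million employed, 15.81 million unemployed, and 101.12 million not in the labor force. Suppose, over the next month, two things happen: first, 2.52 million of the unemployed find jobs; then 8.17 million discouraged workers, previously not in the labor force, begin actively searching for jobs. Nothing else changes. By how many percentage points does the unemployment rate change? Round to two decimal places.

Initially, labor force = 162.99 + 15.81 = 178.80 million, so u = 15.81/178.80 = 8.84%.
After the first change, unemployed falls and employed rises by 2.52; labor force unchanged → E = 165.51, U = 13.29, labor force = 178.80 million.
After the second change, unemployed and labor force both rise by 8.17 → E = 165.51, U = 21.46, labor force = 186.97 million.
New unemployment rate = 21.46 / 186.97 = 11.48%.
Change = 11.48% − 8.84% = +2.64 percentage points.

The unemployment rate changes by +2.64 percentage points.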